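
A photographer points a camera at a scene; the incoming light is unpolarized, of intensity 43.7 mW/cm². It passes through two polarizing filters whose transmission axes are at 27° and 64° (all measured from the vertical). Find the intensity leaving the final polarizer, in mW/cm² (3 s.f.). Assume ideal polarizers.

I ≈ 13.9 mW/cm²

Unpolarized light through the first polarizer → I₁ = 43.7 mW/cm²/2 = 21.85 mW/cm², polarized at 27°.
I₂ = I₁ · cos²(37°) = 21.85 · 0.6378 = 13.94 mW/cm².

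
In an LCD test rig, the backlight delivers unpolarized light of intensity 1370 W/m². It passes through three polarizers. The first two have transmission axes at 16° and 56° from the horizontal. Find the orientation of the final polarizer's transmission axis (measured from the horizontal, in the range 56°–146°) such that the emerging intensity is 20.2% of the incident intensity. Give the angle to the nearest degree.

Unpolarized light through the first polarizer → I₁ = ½ I₀, now polarized at 16°.
I₂ = I₁ cos²(56° − 16°) = 0.5 I₀ · cos²(40°) = 0.2934 I₀.
Need I₃/I₀ = 0.202, so cos²(θ − 56°) = 0.202 / 0.2934 = 0.6885.
θ − 56° = arccos(√0.6885) = 33.9°, giving θ ≈ 56 + 33.9 = 89.9°.

θ ≈ 90°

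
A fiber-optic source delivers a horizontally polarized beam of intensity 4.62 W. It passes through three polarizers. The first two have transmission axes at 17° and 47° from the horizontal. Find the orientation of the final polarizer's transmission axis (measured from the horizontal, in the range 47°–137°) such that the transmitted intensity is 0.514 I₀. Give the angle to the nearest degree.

By Malus's law, I₁ = I₀ cos²(17° − 0°) = I₀ cos²(17°) = 0.9145 I₀.
I₂ = I₁ cos²(47° − 17°) = 0.9145 I₀ · cos²(30°) = 0.6859 I₀.
Need I₃/I₀ = 0.514, so cos²(θ − 47°) = 0.514 / 0.6859 = 0.7494.
θ − 47° = arccos(√0.7494) = 30.0°, giving θ ≈ 47 + 30.0 = 77.0°.

θ ≈ 77°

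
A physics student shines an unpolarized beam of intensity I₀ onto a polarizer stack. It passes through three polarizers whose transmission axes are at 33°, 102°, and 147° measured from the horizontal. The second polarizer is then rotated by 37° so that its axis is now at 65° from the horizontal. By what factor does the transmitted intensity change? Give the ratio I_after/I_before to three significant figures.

Before rotation:
Unpolarized light through the first polarizer → I₁ = ½ I₀, now polarized at 33°.
I₂ = I₁ cos²(102° − 33°) = 0.5 I₀ · cos²(69°) = 0.06421 I₀.
I₃ = I₂ cos²(147° − 102°) = 0.06421 I₀ · cos²(45°) = 0.03211 I₀.
After rotation:
Unpolarized light through the first polarizer → I₁ = ½ I₀, now polarized at 33°.
I₂ = I₁ cos²(65° − 33°) = 0.5 I₀ · cos²(32°) = 0.3596 I₀.
I₃ = I₂ cos²(147° − 65°) = 0.3596 I₀ · cos²(82°) = 0.006965 I₀.
Ratio = 0.006965 / 0.03211 = 0.2169.

I_new/I_old ≈ 0.217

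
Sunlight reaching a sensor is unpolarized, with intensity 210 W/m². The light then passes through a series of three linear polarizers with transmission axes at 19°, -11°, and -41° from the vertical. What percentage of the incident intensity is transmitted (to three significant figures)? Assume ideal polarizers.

≈ 28.1%

Unpolarized light through the first polarizer → I₁ = 210 W/m²/2 = 105 W/m², polarized at 19°.
I₂ = I₁ · cos²(30°) = 105 · 0.75 = 78.75 W/m².
I₃ = I₂ · cos²(30°) = 78.75 · 0.75 = 59.06 W/m².
That is 28.13% of the incident intensity.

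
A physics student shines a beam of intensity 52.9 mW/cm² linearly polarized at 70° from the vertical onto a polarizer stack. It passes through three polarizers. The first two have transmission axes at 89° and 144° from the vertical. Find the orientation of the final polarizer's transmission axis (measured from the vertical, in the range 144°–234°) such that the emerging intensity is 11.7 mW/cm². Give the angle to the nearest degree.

θ ≈ 174°

By Malus's law, I₁ = I₀ cos²(89° − 70°) = I₀ cos²(19°) = 0.894 I₀.
I₂ = I₁ cos²(144° − 89°) = 0.894 I₀ · cos²(55°) = 0.2941 I₀.
Target fraction: 11.7 / 52.9 mW/cm² = 0.2212 of I₀.
Need I₃/I₀ = 0.2212, so cos²(θ − 144°) = 0.2212 / 0.2941 = 0.752.
θ − 144° = arccos(√0.752) = 29.9°, giving θ ≈ 144 + 29.9 = 173.9°.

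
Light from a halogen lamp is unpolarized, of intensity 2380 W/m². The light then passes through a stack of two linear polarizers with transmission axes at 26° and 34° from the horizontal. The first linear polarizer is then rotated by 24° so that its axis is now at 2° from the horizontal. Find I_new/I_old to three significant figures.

I_new/I_old ≈ 0.733

Before rotation:
Unpolarized light through the first polarizer → I₁ = ½ I₀, now polarized at 26°.
I₂ = I₁ cos²(34° − 26°) = 0.5 I₀ · cos²(8°) = 0.4903 I₀.
After rotation:
Unpolarized light through the first polarizer → I₁ = ½ I₀, now polarized at 2°.
I₂ = I₁ cos²(34° − 2°) = 0.5 I₀ · cos²(32°) = 0.3596 I₀.
Ratio = 0.3596 / 0.4903 = 0.7334.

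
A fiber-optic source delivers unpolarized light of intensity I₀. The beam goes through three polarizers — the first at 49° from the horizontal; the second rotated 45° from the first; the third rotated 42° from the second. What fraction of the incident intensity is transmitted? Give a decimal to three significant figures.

Unpolarized light through the first polarizer → I₁ = ½ I₀, now polarized at 49°.
I₂ = I₁ cos²(45°) = 0.5 · 0.5 I₀ = 0.25 I₀.
I₃ = I₂ cos²(42°) = 0.25 · 0.5523 I₀ = 0.1381 I₀.
Transmitted fraction = 0.1381.

≈ 0.138 I₀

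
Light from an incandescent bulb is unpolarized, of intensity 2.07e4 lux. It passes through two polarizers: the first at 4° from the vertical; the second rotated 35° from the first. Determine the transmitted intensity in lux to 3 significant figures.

I ≈ 6940 lux

Unpolarized light through the first polarizer → I₁ = 2.07e4 lux/2 = 1.035e+04 lux, polarized at 4°.
I₂ = I₁ · cos²(35°) = 1.035e+04 · 0.671 = 6945 lux.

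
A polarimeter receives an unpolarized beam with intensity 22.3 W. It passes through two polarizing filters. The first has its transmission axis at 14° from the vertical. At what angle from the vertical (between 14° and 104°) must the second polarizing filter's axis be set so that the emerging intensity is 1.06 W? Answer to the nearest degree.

Unpolarized light through the first polarizer → I₁ = ½ I₀, now polarized at 14°.
Target fraction: 1.06 / 22.3 W = 0.04753 of I₀.
Need I₂/I₀ = 0.04753, so cos²(θ − 14°) = 0.04753 / 0.5 = 0.09507.
θ − 14° = arccos(√0.09507) = 72.0°, giving θ ≈ 14 + 72.0 = 86.0°.

θ ≈ 86°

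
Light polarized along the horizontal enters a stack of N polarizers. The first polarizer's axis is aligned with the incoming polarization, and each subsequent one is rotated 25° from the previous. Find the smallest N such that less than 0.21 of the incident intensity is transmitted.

First polarizer is aligned with the polarization: full transmission.
Each further stage multiplies by cos²(25°) = 0.8214.
After N polarizers: T = 0.8214^(N−1). Require T < 0.21 ⇒ N−1 > ln(0.21)/ln(0.8214) = 7.93, so N−1 ≥ 8 and N = 9.
Check: N=9 gives T = 0.2072 < 0.21; N=8 gives T = 0.2523.

N = 9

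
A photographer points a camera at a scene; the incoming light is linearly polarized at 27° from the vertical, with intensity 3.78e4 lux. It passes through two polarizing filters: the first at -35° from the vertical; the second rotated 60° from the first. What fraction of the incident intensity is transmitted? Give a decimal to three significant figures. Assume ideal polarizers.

I₁ = 3.78e4 lux · cos²(62°) = 8331 lux.
I₂ = I₁ · cos²(60°) = 8331 · 0.25 = 2083 lux.
Transmitted fraction = 0.0551.

I/I₀ ≈ 0.0551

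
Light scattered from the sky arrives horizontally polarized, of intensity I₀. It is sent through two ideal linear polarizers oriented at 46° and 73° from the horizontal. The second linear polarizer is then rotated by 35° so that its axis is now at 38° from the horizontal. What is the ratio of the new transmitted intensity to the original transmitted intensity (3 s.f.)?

I_new/I_old ≈ 1.24

Before rotation:
I₁ = I₀ cos²(46° − 0°) = I₀ cos²(46°) = 0.4826 I₀.
I₂ = I₁ cos²(73° − 46°) = 0.4826 I₀ · cos²(27°) = 0.3831 I₀.
After rotation:
I₁ = I₀ cos²(46° − 0°) = I₀ cos²(46°) = 0.4826 I₀.
I₂ = I₁ cos²(38° − 46°) = 0.4826 I₀ · cos²(8°) = 0.4732 I₀.
Ratio = 0.4732 / 0.3831 = 1.235.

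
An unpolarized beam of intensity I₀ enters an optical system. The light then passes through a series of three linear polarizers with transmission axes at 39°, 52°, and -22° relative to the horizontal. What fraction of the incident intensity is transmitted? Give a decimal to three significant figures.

Unpolarized light through the first polarizer → I₁ = ½ I₀, now polarized at 39°.
I₂ = I₁ cos²(52° − 39°) = 0.5 I₀ · cos²(13°) = 0.4747 I₀.
I₃ = I₂ cos²(-22° − 52°) = 0.4747 I₀ · cos²(74°) = 0.03607 I₀.
Transmitted fraction = 0.03607.

≈ 0.0361 I₀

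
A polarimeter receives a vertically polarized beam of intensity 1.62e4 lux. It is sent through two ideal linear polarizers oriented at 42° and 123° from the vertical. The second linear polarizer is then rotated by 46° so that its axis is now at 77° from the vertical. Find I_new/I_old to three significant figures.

I_new/I_old ≈ 27.4

Before rotation:
By Malus's law, I₁ = I₀ cos²(42° − 0°) = I₀ cos²(42°) = 0.5523 I₀.
I₂ = I₁ cos²(123° − 42°) = 0.5523 I₀ · cos²(81°) = 0.01351 I₀.
After rotation:
I₁ = I₀ cos²(42° − 0°) = I₀ cos²(42°) = 0.5523 I₀.
I₂ = I₁ cos²(77° − 42°) = 0.5523 I₀ · cos²(35°) = 0.3706 I₀.
Ratio = 0.3706 / 0.01351 = 27.42.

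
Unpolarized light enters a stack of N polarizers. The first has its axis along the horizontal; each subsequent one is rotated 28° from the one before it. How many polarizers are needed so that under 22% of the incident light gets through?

N = 5

First polarizer halves the unpolarized light: factor 1/2.
Each further stage multiplies by cos²(28°) = 0.7796.
After N polarizers: T = 0.5·0.7796^(N−1). Require T < 0.22 ⇒ N−1 > ln(0.22/0.5)/ln(0.7796) = 3.30, so N−1 ≥ 4 and N = 5.
Check: N=5 gives T = 0.1847 < 0.22; N=4 gives T = 0.2369.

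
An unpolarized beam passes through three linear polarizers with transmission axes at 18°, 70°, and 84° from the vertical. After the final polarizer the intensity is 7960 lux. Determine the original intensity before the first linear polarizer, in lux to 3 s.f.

Unpolarized light through the first polarizer → I₁ = ½ I₀, now polarized at 18°.
I₂ = I₁ cos²(70° − 18°) = 0.5 I₀ · cos²(52°) = 0.1895 I₀.
I₃ = I₂ cos²(84° − 70°) = 0.1895 I₀ · cos²(14°) = 0.1784 I₀.
So 7960 lux = 0.1784 I₀, giving I₀ = 7960/0.1784 = 4.461e+04 lux.

I₀ ≈ 4.46e4 lux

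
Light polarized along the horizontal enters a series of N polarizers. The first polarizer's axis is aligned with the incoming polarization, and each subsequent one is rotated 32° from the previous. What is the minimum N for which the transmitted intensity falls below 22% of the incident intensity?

N = 6

First polarizer is aligned with the polarization: full transmission.
Each further stage multiplies by cos²(32°) = 0.7192.
After N polarizers: T = 0.7192^(N−1). Require T < 0.22 ⇒ N−1 > ln(0.22)/ln(0.7192) = 4.59, so N−1 ≥ 5 and N = 6.
Check: N=6 gives T = 0.1924 < 0.22; N=5 gives T = 0.2675.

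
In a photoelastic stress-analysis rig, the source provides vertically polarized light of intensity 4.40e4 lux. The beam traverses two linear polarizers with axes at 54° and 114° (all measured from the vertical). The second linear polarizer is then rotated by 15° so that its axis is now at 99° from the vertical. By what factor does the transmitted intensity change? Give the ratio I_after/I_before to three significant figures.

I_new/I_old ≈ 2.00

Before rotation:
I₁ = I₀ cos²(54° − 0°) = I₀ cos²(54°) = 0.3455 I₀.
I₂ = I₁ cos²(114° − 54°) = 0.3455 I₀ · cos²(60°) = 0.08637 I₀.
After rotation:
I₁ = I₀ cos²(54° − 0°) = I₀ cos²(54°) = 0.3455 I₀.
I₂ = I₁ cos²(99° − 54°) = 0.3455 I₀ · cos²(45°) = 0.1727 I₀.
Ratio = 0.1727 / 0.08637 = 2.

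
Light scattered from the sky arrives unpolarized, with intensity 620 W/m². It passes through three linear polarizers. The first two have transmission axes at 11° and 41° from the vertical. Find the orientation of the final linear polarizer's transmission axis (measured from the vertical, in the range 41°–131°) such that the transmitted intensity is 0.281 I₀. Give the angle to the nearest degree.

θ ≈ 71°

Unpolarized light through the first polarizer → I₁ = ½ I₀, now polarized at 11°.
I₂ = I₁ cos²(41° − 11°) = 0.5 I₀ · cos²(30°) = 0.375 I₀.
Need I₃/I₀ = 0.281, so cos²(θ − 41°) = 0.281 / 0.375 = 0.7493.
θ − 41° = arccos(√0.7493) = 30.0°, giving θ ≈ 41 + 30.0 = 71.0°.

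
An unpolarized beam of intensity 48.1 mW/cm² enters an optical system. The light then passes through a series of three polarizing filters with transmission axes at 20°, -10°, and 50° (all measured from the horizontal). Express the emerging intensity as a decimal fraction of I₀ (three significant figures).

Unpolarized light through the first polarizer → I₁ = 48.1 mW/cm²/2 = 24.05 mW/cm², polarized at 20°.
I₂ = I₁ · cos²(30°) = 24.05 · 0.75 = 18.04 mW/cm².
I₃ = I₂ · cos²(60°) = 18.04 · 0.25 = 4.509 mW/cm².
Transmitted fraction = 0.09375.

I/I₀ ≈ 0.0938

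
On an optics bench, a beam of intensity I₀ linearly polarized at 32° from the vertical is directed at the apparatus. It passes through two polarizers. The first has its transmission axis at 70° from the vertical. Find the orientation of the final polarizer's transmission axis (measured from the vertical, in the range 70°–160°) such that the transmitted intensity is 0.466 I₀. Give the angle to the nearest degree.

θ ≈ 100°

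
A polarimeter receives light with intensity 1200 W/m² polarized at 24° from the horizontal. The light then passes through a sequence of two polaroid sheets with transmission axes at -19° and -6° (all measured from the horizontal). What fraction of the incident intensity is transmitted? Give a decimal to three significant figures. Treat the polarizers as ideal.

I₁ = 1200 W/m² · cos²(43°) = 641.9 W/m².
I₂ = I₁ · cos²(13°) = 641.9 · 0.9494 = 609.4 W/m².
Transmitted fraction = 0.5078.

I/I₀ ≈ 0.508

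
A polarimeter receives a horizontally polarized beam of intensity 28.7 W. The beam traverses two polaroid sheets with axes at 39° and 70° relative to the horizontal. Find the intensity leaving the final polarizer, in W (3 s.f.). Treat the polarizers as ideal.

By Malus's law, I₁ = 28.7 W · cos²(39°) = 17.33 W.
I₂ = I₁ · cos²(31°) = 17.33 · 0.7347 = 12.74 W.

I ≈ 12.7 W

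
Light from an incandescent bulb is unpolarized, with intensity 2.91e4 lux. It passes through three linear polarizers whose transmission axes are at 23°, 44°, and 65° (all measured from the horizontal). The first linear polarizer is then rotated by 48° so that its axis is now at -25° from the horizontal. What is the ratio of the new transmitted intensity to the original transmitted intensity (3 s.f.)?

Before rotation:
Unpolarized light through the first polarizer → I₁ = ½ I₀, now polarized at 23°.
I₂ = I₁ cos²(44° − 23°) = 0.5 I₀ · cos²(21°) = 0.4358 I₀.
I₃ = I₂ cos²(65° − 44°) = 0.4358 I₀ · cos²(21°) = 0.3798 I₀.
After rotation:
Unpolarized light through the first polarizer → I₁ = ½ I₀, now polarized at -25°.
I₂ = I₁ cos²(44° + 25°) = 0.5 I₀ · cos²(69°) = 0.06421 I₀.
I₃ = I₂ cos²(65° − 44°) = 0.06421 I₀ · cos²(21°) = 0.05597 I₀.
Ratio = 0.05597 / 0.3798 = 0.1474.

I_new/I_old ≈ 0.147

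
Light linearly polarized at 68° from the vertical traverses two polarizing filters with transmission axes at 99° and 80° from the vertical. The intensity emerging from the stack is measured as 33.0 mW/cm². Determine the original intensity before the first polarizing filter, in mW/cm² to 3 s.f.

I₀ ≈ 50.2 mW/cm²

By Malus's law, I₁ = I₀ cos²(99° − 68°) = I₀ cos²(31°) = 0.7347 I₀.
I₂ = I₁ cos²(80° − 99°) = 0.7347 I₀ · cos²(19°) = 0.6569 I₀.
So 33.0 mW/cm² = 0.6569 I₀, giving I₀ = 33.0/0.6569 = 50.24 mW/cm².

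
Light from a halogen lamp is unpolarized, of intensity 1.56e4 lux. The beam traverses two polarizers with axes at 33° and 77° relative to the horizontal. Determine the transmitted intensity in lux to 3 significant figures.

Unpolarized light through the first polarizer → I₁ = 1.56e4 lux/2 = 7800 lux, polarized at 33°.
I₂ = I₁ · cos²(44°) = 7800 · 0.5174 = 4036 lux.

I ≈ 4040 lux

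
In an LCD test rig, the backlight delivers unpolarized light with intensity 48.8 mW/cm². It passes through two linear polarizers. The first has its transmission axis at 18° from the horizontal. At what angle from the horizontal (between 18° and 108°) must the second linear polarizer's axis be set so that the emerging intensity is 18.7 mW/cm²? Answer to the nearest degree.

Unpolarized light through the first polarizer → I₁ = ½ I₀, now polarized at 18°.
Target fraction: 18.7 / 48.8 mW/cm² = 0.3832 of I₀.
Need I₂/I₀ = 0.3832, so cos²(θ − 18°) = 0.3832 / 0.5 = 0.7664.
θ − 18° = arccos(√0.7664) = 28.9°, giving θ ≈ 18 + 28.9 = 46.9°.

θ ≈ 47°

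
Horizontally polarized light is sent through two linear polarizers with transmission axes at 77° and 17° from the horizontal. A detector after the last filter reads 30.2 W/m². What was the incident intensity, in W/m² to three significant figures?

I₀ ≈ 2390 W/m²

By Malus's law, I₁ = I₀ cos²(77° − 0°) = I₀ cos²(77°) = 0.0506 I₀.
I₂ = I₁ cos²(17° − 77°) = 0.0506 I₀ · cos²(60°) = 0.01265 I₀.
So 30.2 W/m² = 0.01265 I₀, giving I₀ = 30.2/0.01265 = 2387 W/m².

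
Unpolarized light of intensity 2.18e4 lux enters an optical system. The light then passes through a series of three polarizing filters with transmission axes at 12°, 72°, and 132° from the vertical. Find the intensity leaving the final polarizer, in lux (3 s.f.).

Unpolarized light through the first polarizer → I₁ = 2.18e4 lux/2 = 1.09e+04 lux, polarized at 12°.
I₂ = I₁ · cos²(60°) = 1.09e+04 · 0.25 = 2725 lux.
I₃ = I₂ · cos²(60°) = 2725 · 0.25 = 681.3 lux.

I ≈ 681 lux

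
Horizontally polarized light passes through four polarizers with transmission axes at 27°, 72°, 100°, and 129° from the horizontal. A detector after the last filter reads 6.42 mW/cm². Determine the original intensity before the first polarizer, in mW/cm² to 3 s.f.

I₁ = I₀ cos²(27° − 0°) = I₀ cos²(27°) = 0.7939 I₀.
I₂ = I₁ cos²(72° − 27°) = 0.7939 I₀ · cos²(45°) = 0.3969 I₀.
I₃ = I₂ cos²(100° − 72°) = 0.3969 I₀ · cos²(28°) = 0.3095 I₀.
I₄ = I₃ cos²(129° − 100°) = 0.3095 I₀ · cos²(29°) = 0.2367 I₀.
So 6.42 mW/cm² = 0.2367 I₀, giving I₀ = 6.42/0.2367 = 27.12 mW/cm².

I₀ ≈ 27.1 mW/cm²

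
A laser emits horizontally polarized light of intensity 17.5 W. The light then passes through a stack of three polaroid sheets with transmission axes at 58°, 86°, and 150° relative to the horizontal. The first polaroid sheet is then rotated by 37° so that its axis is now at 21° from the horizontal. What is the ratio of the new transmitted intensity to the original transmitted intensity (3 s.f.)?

Before rotation:
I₁ = I₀ cos²(58° − 0°) = I₀ cos²(58°) = 0.2808 I₀.
I₂ = I₁ cos²(86° − 58°) = 0.2808 I₀ · cos²(28°) = 0.2189 I₀.
I₃ = I₂ cos²(150° − 86°) = 0.2189 I₀ · cos²(64°) = 0.04207 I₀.
After rotation:
I₁ = I₀ cos²(21° − 0°) = I₀ cos²(21°) = 0.8716 I₀.
I₂ = I₁ cos²(86° − 21°) = 0.8716 I₀ · cos²(65°) = 0.1557 I₀.
I₃ = I₂ cos²(150° − 86°) = 0.1557 I₀ · cos²(64°) = 0.02991 I₀.
Ratio = 0.02991 / 0.04207 = 0.7111.

I_new/I_old ≈ 0.711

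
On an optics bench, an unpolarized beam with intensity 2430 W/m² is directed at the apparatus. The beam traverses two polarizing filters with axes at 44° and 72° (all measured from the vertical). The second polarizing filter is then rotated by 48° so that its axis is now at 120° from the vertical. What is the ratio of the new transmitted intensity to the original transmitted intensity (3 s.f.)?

I_new/I_old ≈ 0.0751

Before rotation:
Unpolarized light through the first polarizer → I₁ = ½ I₀, now polarized at 44°.
I₂ = I₁ cos²(72° − 44°) = 0.5 I₀ · cos²(28°) = 0.3898 I₀.
After rotation:
Unpolarized light through the first polarizer → I₁ = ½ I₀, now polarized at 44°.
I₂ = I₁ cos²(120° − 44°) = 0.5 I₀ · cos²(76°) = 0.02926 I₀.
Ratio = 0.02926 / 0.3898 = 0.07507.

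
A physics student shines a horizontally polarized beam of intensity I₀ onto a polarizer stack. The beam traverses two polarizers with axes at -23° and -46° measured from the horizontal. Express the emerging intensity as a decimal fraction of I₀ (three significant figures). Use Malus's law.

≈ 0.718 I₀

By Malus's law, I₁ = I₀ cos²(-23° − 0°) = I₀ cos²(23°) = 0.8473 I₀.
I₂ = I₁ cos²(-46° + 23°) = 0.8473 I₀ · cos²(23°) = 0.718 I₀.
Transmitted fraction = 0.718.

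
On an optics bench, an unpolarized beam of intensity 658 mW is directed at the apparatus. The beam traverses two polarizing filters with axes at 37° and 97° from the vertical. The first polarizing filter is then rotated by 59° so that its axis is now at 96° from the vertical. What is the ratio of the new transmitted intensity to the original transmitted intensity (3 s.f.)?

Before rotation:
Unpolarized light through the first polarizer → I₁ = ½ I₀, now polarized at 37°.
I₂ = I₁ cos²(97° − 37°) = 0.5 I₀ · cos²(60°) = 0.125 I₀.
After rotation:
Unpolarized light through the first polarizer → I₁ = ½ I₀, now polarized at 96°.
I₂ = I₁ cos²(97° − 96°) = 0.5 I₀ · cos²(1°) = 0.4998 I₀.
Ratio = 0.4998 / 0.125 = 3.999.

I_new/I_old ≈ 4.00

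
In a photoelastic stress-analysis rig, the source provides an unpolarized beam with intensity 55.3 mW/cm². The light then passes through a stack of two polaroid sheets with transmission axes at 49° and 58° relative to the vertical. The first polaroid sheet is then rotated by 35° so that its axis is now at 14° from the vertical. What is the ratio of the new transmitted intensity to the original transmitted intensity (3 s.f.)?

I_new/I_old ≈ 0.530

Before rotation:
Unpolarized light through the first polarizer → I₁ = ½ I₀, now polarized at 49°.
I₂ = I₁ cos²(58° − 49°) = 0.5 I₀ · cos²(9°) = 0.4878 I₀.
After rotation:
Unpolarized light through the first polarizer → I₁ = ½ I₀, now polarized at 14°.
I₂ = I₁ cos²(58° − 14°) = 0.5 I₀ · cos²(44°) = 0.2587 I₀.
Ratio = 0.2587 / 0.4878 = 0.5304.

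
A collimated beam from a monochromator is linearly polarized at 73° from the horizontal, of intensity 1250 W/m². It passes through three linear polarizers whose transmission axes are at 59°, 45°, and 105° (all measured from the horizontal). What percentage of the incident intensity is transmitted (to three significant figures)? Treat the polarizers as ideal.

By Malus's law, I₁ = 1250 W/m² · cos²(14°) = 1177 W/m².
I₂ = I₁ · cos²(14°) = 1177 · 0.9415 = 1108 W/m².
I₃ = I₂ · cos²(60°) = 1108 · 0.25 = 277 W/m².
That is 22.16% of the incident intensity.

≈ 22.2%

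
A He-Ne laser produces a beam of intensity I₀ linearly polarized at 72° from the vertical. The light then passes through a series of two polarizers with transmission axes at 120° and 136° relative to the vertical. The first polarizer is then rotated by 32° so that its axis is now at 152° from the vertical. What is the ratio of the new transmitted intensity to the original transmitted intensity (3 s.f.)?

Before rotation:
I₁ = I₀ cos²(120° − 72°) = I₀ cos²(48°) = 0.4477 I₀.
I₂ = I₁ cos²(136° − 120°) = 0.4477 I₀ · cos²(16°) = 0.4137 I₀.
After rotation:
I₁ = I₀ cos²(152° − 72°) = I₀ cos²(80°) = 0.03015 I₀.
I₂ = I₁ cos²(136° − 152°) = 0.03015 I₀ · cos²(16°) = 0.02786 I₀.
Ratio = 0.02786 / 0.4137 = 0.06735.

I_new/I_old ≈ 0.0673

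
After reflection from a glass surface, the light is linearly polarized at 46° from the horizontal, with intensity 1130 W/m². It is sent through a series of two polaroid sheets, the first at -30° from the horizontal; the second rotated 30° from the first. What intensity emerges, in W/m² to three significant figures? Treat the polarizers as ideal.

I ≈ 49.6 W/m²

I₁ = 1130 W/m² · cos²(76°) = 66.13 W/m².
I₂ = I₁ · cos²(30°) = 66.13 · 0.75 = 49.6 W/m².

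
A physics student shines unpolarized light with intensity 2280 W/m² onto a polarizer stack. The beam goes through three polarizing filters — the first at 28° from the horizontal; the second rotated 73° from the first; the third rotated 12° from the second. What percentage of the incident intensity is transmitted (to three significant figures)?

≈ 4.09%

Unpolarized light through the first polarizer → I₁ = 2280 W/m²/2 = 1140 W/m², polarized at 28°.
I₂ = I₁ · cos²(73°) = 1140 · 0.08548 = 97.45 W/m².
I₃ = I₂ · cos²(12°) = 97.45 · 0.9568 = 93.24 W/m².
That is 4.089% of the incident intensity.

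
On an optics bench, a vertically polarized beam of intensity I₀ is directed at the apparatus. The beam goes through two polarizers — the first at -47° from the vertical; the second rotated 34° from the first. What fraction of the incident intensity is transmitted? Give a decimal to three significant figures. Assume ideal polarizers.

≈ 0.320 I₀

By Malus's law, I₁ = I₀ cos²(-47° − 0°) = I₀ cos²(47°) = 0.4651 I₀.
I₂ = I₁ cos²(34°) = 0.4651 · 0.6873 I₀ = 0.3197 I₀.
Transmitted fraction = 0.3197.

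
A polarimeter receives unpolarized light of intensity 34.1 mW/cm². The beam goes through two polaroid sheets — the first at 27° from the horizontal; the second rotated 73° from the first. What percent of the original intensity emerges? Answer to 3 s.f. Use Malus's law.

Unpolarized light through the first polarizer → I₁ = 34.1 mW/cm²/2 = 17.05 mW/cm², polarized at 27°.
I₂ = I₁ · cos²(73°) = 17.05 · 0.08548 = 1.457 mW/cm².
That is 4.274% of the incident intensity.

≈ 4.27%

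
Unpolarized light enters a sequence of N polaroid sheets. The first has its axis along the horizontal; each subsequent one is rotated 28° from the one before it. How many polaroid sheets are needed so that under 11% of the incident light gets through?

First polarizer halves the unpolarized light: factor 1/2.
Each further stage multiplies by cos²(28°) = 0.7796.
After N polarizers: T = 0.5·0.7796^(N−1). Require T < 0.11 ⇒ N−1 > ln(0.11/0.5)/ln(0.7796) = 6.08, so N−1 ≥ 7 and N = 8.
Check: N=8 gives T = 0.08751 < 0.11; N=7 gives T = 0.1123.

N = 8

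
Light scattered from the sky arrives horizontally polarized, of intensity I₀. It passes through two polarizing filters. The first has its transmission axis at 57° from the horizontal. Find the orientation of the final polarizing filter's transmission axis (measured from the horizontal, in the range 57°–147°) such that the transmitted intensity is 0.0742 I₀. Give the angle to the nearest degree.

By Malus's law, I₁ = I₀ cos²(57° − 0°) = I₀ cos²(57°) = 0.2966 I₀.
Need I₂/I₀ = 0.0742, so cos²(θ − 57°) = 0.0742 / 0.2966 = 0.2501.
θ − 57° = arccos(√0.2501) = 60.0°, giving θ ≈ 57 + 60.0 = 117.0°.

θ ≈ 117°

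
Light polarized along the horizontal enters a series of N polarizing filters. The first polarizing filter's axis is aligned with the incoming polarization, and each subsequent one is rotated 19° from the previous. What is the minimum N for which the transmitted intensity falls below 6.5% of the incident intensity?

First polarizer is aligned with the polarization: full transmission.
Each further stage multiplies by cos²(19°) = 0.894.
After N polarizers: T = 0.894^(N−1). Require T < 0.065 ⇒ N−1 > ln(0.065)/ln(0.894) = 24.40, so N−1 ≥ 25 and N = 26.
Check: N=26 gives T = 0.06074 < 0.065; N=25 gives T = 0.06795.

N = 26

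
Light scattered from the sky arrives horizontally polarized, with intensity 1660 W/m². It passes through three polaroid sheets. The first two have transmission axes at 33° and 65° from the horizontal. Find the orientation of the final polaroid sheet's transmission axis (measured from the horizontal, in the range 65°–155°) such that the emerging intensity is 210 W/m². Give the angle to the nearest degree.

I₁ = I₀ cos²(33° − 0°) = I₀ cos²(33°) = 0.7034 I₀.
I₂ = I₁ cos²(65° − 33°) = 0.7034 I₀ · cos²(32°) = 0.5059 I₀.
Target fraction: 210 / 1660 W/m² = 0.1265 of I₀.
Need I₃/I₀ = 0.1265, so cos²(θ − 65°) = 0.1265 / 0.5059 = 0.2501.
θ − 65° = arccos(√0.2501) = 60.0°, giving θ ≈ 65 + 60.0 = 125.0°.

θ ≈ 125°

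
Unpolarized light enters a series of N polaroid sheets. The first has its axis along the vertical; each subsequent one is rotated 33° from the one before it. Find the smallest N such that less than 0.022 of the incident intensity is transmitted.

First polarizer halves the unpolarized light: factor 1/2.
Each further stage multiplies by cos²(33°) = 0.7034.
After N polarizers: T = 0.5·0.7034^(N−1). Require T < 0.022 ⇒ N−1 > ln(0.022/0.5)/ln(0.7034) = 8.88, so N−1 ≥ 9 and N = 10.
Check: N=10 gives T = 0.02107 < 0.022; N=9 gives T = 0.02995.

N = 10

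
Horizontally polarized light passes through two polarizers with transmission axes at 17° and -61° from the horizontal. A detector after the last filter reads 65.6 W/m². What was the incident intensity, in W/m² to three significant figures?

I₁ = I₀ cos²(17° − 0°) = I₀ cos²(17°) = 0.9145 I₀.
I₂ = I₁ cos²(-61° − 17°) = 0.9145 I₀ · cos²(78°) = 0.03953 I₀.
So 65.6 W/m² = 0.03953 I₀, giving I₀ = 65.6/0.03953 = 1659 W/m².

I₀ ≈ 1660 W/m²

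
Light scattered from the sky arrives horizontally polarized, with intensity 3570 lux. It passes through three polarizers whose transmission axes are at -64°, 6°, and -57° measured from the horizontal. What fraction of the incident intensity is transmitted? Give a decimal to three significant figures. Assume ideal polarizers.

I/I₀ ≈ 0.00463

I₁ = 3570 lux · cos²(64°) = 686 lux.
I₂ = I₁ · cos²(70°) = 686 · 0.117 = 80.25 lux.
I₃ = I₂ · cos²(63°) = 80.25 · 0.2061 = 16.54 lux.
Transmitted fraction = 0.004633.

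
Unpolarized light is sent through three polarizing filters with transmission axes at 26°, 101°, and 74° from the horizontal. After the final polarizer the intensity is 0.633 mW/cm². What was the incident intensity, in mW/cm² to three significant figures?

I₀ ≈ 23.8 mW/cm²

Unpolarized light through the first polarizer → I₁ = ½ I₀, now polarized at 26°.
I₂ = I₁ cos²(101° − 26°) = 0.5 I₀ · cos²(75°) = 0.03349 I₀.
I₃ = I₂ cos²(74° − 101°) = 0.03349 I₀ · cos²(27°) = 0.02659 I₀.
So 0.633 mW/cm² = 0.02659 I₀, giving I₀ = 0.633/0.02659 = 23.81 mW/cm².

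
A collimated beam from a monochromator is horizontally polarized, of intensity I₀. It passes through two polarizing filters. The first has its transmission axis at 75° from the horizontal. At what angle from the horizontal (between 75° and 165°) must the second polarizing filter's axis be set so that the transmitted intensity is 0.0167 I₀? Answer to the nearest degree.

I₁ = I₀ cos²(75° − 0°) = I₀ cos²(75°) = 0.06699 I₀.
Need I₂/I₀ = 0.0167, so cos²(θ − 75°) = 0.0167 / 0.06699 = 0.2493.
θ − 75° = arccos(√0.2493) = 60.0°, giving θ ≈ 75 + 60.0 = 135.0°.

θ ≈ 135°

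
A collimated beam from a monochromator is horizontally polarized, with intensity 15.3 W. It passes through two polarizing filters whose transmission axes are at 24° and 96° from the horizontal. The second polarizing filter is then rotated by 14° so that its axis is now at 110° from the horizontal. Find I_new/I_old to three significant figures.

I_new/I_old ≈ 0.0510

Before rotation:
By Malus's law, I₁ = I₀ cos²(24° − 0°) = I₀ cos²(24°) = 0.8346 I₀.
I₂ = I₁ cos²(96° − 24°) = 0.8346 I₀ · cos²(72°) = 0.07969 I₀.
After rotation:
I₁ = I₀ cos²(24° − 0°) = I₀ cos²(24°) = 0.8346 I₀.
I₂ = I₁ cos²(110° − 24°) = 0.8346 I₀ · cos²(86°) = 0.004061 I₀.
Ratio = 0.004061 / 0.07969 = 0.05096.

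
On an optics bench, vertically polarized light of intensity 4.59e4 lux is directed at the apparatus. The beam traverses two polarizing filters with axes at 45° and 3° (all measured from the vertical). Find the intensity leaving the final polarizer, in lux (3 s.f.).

I ≈ 1.27e4 lux

I₁ = 4.59e4 lux · cos²(45°) = 2.295e+04 lux.
I₂ = I₁ · cos²(42°) = 2.295e+04 · 0.5523 = 1.267e+04 lux.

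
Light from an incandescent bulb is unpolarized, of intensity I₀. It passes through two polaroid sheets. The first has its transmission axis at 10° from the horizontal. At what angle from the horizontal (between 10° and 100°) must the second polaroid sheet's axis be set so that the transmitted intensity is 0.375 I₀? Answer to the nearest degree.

Unpolarized light through the first polarizer → I₁ = ½ I₀, now polarized at 10°.
Need I₂/I₀ = 0.375, so cos²(θ − 10°) = 0.375 / 0.5 = 0.75.
θ − 10° = arccos(√0.75) = 30.0°, giving θ ≈ 10 + 30.0 = 40.0°.

θ ≈ 40°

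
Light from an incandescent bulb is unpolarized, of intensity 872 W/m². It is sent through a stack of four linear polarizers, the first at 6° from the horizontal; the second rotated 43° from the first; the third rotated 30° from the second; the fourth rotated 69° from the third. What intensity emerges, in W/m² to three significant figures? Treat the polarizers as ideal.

Unpolarized light through the first polarizer → I₁ = 872 W/m²/2 = 436 W/m², polarized at 6°.
I₂ = I₁ · cos²(43°) = 436 · 0.5349 = 233.2 W/m².
I₃ = I₂ · cos²(30°) = 233.2 · 0.75 = 174.9 W/m².
I₄ = I₃ · cos²(69°) = 174.9 · 0.1284 = 22.46 W/m².

I ≈ 22.5 W/m²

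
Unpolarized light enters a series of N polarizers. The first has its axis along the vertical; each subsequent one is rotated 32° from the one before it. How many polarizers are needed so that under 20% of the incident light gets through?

N = 4

First polarizer halves the unpolarized light: factor 1/2.
Each further stage multiplies by cos²(32°) = 0.7192.
After N polarizers: T = 0.5·0.7192^(N−1). Require T < 0.20 ⇒ N−1 > ln(0.20/0.5)/ln(0.7192) = 2.78, so N−1 ≥ 3 and N = 4.
Check: N=4 gives T = 0.186 < 0.20; N=3 gives T = 0.2586.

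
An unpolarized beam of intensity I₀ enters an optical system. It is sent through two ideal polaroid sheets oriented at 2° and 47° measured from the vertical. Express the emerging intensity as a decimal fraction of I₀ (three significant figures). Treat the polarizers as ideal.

≈ 0.250 I₀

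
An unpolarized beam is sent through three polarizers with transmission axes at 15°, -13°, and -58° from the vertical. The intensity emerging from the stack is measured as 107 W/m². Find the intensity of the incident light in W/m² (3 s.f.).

I₀ ≈ 549 W/m²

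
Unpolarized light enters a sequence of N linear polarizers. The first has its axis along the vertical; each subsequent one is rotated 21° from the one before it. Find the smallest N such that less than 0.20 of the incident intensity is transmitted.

N = 8

First polarizer halves the unpolarized light: factor 1/2.
Each further stage multiplies by cos²(21°) = 0.8716.
After N polarizers: T = 0.5·0.8716^(N−1). Require T < 0.20 ⇒ N−1 > ln(0.20/0.5)/ln(0.8716) = 6.67, so N−1 ≥ 7 and N = 8.
Check: N=8 gives T = 0.191 < 0.20; N=7 gives T = 0.2192.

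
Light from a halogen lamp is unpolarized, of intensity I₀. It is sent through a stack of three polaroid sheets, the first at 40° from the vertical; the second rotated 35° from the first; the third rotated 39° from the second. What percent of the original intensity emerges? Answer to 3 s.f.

≈ 20.3%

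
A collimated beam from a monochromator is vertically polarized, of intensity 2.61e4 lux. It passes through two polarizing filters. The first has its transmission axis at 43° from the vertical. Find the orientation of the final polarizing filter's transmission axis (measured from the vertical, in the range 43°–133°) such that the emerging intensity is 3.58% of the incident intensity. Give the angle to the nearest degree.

θ ≈ 118°

I₁ = I₀ cos²(43° − 0°) = I₀ cos²(43°) = 0.5349 I₀.
Need I₂/I₀ = 0.0358, so cos²(θ − 43°) = 0.0358 / 0.5349 = 0.06693.
θ − 43° = arccos(√0.06693) = 75.0°, giving θ ≈ 43 + 75.0 = 118.0°.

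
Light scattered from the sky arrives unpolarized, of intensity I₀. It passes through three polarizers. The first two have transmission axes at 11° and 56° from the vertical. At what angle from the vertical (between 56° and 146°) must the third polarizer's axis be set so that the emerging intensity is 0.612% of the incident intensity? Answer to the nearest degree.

Unpolarized light through the first polarizer → I₁ = ½ I₀, now polarized at 11°.
I₂ = I₁ cos²(56° − 11°) = 0.5 I₀ · cos²(45°) = 0.25 I₀.
Need I₃/I₀ = 0.00612, so cos²(θ − 56°) = 0.00612 / 0.25 = 0.02448.
θ − 56° = arccos(√0.02448) = 81.0°, giving θ ≈ 56 + 81.0 = 137.0°.

θ ≈ 137°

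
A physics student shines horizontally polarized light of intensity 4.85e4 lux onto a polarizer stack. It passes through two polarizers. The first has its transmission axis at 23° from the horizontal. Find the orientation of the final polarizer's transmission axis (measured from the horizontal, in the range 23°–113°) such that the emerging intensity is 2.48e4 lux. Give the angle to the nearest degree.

By Malus's law, I₁ = I₀ cos²(23° − 0°) = I₀ cos²(23°) = 0.8473 I₀.
Target fraction: 2.48e4 / 4.85e4 lux = 0.5113 of I₀.
Need I₂/I₀ = 0.5113, so cos²(θ − 23°) = 0.5113 / 0.8473 = 0.6035.
θ − 23° = arccos(√0.6035) = 39.0°, giving θ ≈ 23 + 39.0 = 62.0°.

θ ≈ 62°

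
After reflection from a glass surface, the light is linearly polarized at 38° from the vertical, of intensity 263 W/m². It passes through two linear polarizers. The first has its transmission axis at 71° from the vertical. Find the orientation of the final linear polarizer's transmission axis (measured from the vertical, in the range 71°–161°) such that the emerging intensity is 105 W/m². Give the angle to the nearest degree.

θ ≈ 112°

I₁ = I₀ cos²(71° − 38°) = I₀ cos²(33°) = 0.7034 I₀.
Target fraction: 105 / 263 W/m² = 0.3992 of I₀.
Need I₂/I₀ = 0.3992, so cos²(θ − 71°) = 0.3992 / 0.7034 = 0.5676.
θ − 71° = arccos(√0.5676) = 41.1°, giving θ ≈ 71 + 41.1 = 112.1°.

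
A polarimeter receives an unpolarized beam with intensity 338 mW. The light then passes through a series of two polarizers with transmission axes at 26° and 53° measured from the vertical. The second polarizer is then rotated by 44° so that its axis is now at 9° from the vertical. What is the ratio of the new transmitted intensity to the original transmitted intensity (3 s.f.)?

I_new/I_old ≈ 1.15

Before rotation:
Unpolarized light through the first polarizer → I₁ = ½ I₀, now polarized at 26°.
I₂ = I₁ cos²(53° − 26°) = 0.5 I₀ · cos²(27°) = 0.3969 I₀.
After rotation:
Unpolarized light through the first polarizer → I₁ = ½ I₀, now polarized at 26°.
I₂ = I₁ cos²(9° − 26°) = 0.5 I₀ · cos²(17°) = 0.4573 I₀.
Ratio = 0.4573 / 0.3969 = 1.152.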